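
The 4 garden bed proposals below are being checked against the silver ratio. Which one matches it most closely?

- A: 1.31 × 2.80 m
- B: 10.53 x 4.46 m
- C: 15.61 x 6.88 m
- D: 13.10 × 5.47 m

D

Target silver ratio ≈ 2.414.
A: 2.137 (Δ0.277)  B: 2.361 (Δ0.053)  C: 2.269 (Δ0.145)  D: 2.395 (Δ0.019)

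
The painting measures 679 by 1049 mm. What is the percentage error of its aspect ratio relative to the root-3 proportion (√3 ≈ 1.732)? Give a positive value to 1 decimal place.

10.8%

Ratio = 1049 / 679 ≈ 1.5449.
Ideal root-3 ≈ 1.7321. |1.5449 − 1.7321| / 1.7321 ≈ 10.81% → 10.8%.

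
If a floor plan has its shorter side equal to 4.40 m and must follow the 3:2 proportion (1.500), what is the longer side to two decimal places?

6.60 m

3:2 = 1.50000.
Longer side = 4.40 × 1.50000 ≈ 6.6000 → 6.60 m.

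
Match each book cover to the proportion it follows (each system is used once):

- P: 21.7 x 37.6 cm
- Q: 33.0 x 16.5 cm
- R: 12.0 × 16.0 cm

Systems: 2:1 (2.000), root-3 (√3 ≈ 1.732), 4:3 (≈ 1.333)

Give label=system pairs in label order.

P = 37.6/21.7 ≈ 1.733 → root-3 (1.732)
Q = 33.0/16.5 ≈ 2.000 → 2:1 (2.000)
R = 16.0/12.0 ≈ 1.333 → 4:3 (1.333)

P=root-3, Q=2:1, R=4:3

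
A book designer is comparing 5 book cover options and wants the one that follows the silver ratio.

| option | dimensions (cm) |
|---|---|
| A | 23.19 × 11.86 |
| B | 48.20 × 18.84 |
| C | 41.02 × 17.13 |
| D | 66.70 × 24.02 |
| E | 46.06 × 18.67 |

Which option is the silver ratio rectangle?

Target silver ratio ≈ 2.414.
A: 1.955 (Δ0.459)  B: 2.558 (Δ0.144)  C: 2.395 (Δ0.019)  D: 2.777 (Δ0.363)  E: 2.467 (Δ0.053)

C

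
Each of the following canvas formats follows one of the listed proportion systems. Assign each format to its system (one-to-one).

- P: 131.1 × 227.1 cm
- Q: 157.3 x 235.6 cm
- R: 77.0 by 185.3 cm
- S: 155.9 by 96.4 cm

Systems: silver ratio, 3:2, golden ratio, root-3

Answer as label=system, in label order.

P = 227.1/131.1 ≈ 1.732 → root-3 (1.732)
Q = 235.6/157.3 ≈ 1.498 → 3:2 (1.500)
R = 185.3/77.0 ≈ 2.406 → silver ratio (2.414)
S = 155.9/96.4 ≈ 1.617 → golden ratio (1.618)

P=root-3, Q=3:2, R=silver ratio, S=golden ratio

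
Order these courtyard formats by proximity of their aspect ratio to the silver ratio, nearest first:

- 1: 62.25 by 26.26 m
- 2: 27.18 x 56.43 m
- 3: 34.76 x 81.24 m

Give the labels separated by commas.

1: 62.25/26.26 ≈ 2.371 → |2.371 − 2.414| = 0.043
2: 56.43/27.18 ≈ 2.076 → |2.076 − 2.414| = 0.338
3: 81.24/34.76 ≈ 2.337 → |2.337 − 2.414| = 0.077

1, 3, 2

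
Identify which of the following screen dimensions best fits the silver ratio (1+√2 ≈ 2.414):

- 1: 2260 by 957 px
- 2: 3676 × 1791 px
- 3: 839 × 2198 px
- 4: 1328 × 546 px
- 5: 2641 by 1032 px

Ratios (long/short): 1 ≈ 2.362; 2 ≈ 2.052; 3 ≈ 2.620; 4 ≈ 2.432; 5 ≈ 2.559.
silver ratio ≈ 2.414; option 4 is nearest (Δ 0.018).

4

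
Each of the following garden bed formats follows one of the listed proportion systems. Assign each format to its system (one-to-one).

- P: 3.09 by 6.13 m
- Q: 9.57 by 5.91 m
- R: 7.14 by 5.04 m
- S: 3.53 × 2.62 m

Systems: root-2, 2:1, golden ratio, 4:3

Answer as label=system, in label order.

P = 6.13/3.09 ≈ 1.984 → 2:1 (2.000)
Q = 9.57/5.91 ≈ 1.619 → golden ratio (1.618)
R = 7.14/5.04 ≈ 1.417 → root-2 (1.414)
S = 3.53/2.62 ≈ 1.347 → 4:3 (1.333)

P=2:1, Q=golden ratio, R=root-2, S=4:3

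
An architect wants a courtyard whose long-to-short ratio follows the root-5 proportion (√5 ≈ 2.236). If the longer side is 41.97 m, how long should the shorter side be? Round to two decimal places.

18.77 m

root-5 ≈ 2.23607.
Shorter side = 41.97 ÷ 2.23607 ≈ 18.7695 → 18.77 m.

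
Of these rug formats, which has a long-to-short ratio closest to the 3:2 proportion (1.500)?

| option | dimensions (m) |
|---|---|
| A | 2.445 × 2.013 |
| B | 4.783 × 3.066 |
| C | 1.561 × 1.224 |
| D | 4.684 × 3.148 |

Target 3:2 ≈ 1.500.
A: 1.215 (Δ0.285)  B: 1.560 (Δ0.060)  C: 1.275 (Δ0.225)  D: 1.488 (Δ0.012)

D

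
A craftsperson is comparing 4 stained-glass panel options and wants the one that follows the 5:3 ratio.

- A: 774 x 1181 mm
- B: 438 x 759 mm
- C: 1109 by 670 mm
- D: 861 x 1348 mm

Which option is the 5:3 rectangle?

C

Ratios (long/short): A ≈ 1.526; B ≈ 1.733; C ≈ 1.655; D ≈ 1.566.
5:3 ≈ 1.667; option C is nearest (Δ 0.012).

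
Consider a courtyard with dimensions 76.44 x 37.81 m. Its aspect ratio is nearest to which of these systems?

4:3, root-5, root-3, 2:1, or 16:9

76.44/37.81 ≈ 2.022. Nearest candidates are 2:1 (2.000, off by 0.022) and root-5 (2.236, off by 0.214).

2:1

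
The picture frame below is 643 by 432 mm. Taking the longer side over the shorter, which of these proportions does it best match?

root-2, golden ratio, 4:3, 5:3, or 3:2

3:2

643/432 ≈ 1.488. Nearest candidates are 3:2 (1.500, off by 0.012) and root-2 (1.414, off by 0.074).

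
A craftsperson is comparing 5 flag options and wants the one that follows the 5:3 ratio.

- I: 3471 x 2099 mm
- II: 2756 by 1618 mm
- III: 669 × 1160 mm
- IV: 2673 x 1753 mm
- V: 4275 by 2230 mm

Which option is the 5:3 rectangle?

I

Ratios (long/short): I ≈ 1.654; II ≈ 1.703; III ≈ 1.734; IV ≈ 1.525; V ≈ 1.917.
5:3 ≈ 1.667; option I is nearest (Δ 0.013).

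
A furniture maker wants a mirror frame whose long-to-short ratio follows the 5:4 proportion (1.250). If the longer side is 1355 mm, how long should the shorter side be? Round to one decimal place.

5:4 = 1.25000.
Shorter side = 1355 ÷ 1.25000 ≈ 1084.000 → 1084.0 mm.

1084.0 mm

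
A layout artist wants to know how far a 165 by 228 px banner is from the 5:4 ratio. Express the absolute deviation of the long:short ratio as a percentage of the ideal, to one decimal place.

Ratio = 228 / 165 ≈ 1.3818.
Ideal 5:4 = 1.2500. |1.3818 − 1.2500| / 1.2500 ≈ 10.54% → 10.5%.

10.5%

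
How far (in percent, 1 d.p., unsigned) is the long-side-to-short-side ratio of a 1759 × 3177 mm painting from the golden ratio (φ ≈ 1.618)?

Ratio = 3177 / 1759 ≈ 1.8061.
Ideal golden ratio ≈ 1.6180. |1.8061 − 1.6180| / 1.6180 ≈ 11.63% → 11.6%.

11.6%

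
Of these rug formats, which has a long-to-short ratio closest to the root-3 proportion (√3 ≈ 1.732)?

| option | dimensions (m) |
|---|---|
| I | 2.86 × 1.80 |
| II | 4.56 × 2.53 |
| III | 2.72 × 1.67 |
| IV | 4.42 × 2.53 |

Ratios (long/short): I ≈ 1.589; II ≈ 1.802; III ≈ 1.629; IV ≈ 1.747.
root-3 ≈ 1.732; option IV is nearest (Δ 0.015).

IV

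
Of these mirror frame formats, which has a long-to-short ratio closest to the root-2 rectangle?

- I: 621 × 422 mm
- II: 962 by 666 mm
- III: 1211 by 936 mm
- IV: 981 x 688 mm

Ratios (long/short): I ≈ 1.472; II ≈ 1.444; III ≈ 1.294; IV ≈ 1.426.
root-2 ≈ 1.414; option IV is nearest (Δ 0.012).

IV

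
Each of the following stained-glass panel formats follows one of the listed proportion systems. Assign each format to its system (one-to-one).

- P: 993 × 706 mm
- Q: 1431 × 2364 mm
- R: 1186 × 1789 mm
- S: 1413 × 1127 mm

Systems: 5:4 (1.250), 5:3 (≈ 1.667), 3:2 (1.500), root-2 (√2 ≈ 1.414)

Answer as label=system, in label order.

P=root-2, Q=5:3, R=3:2, S=5:4

P = 993/706 ≈ 1.407 → root-2 (1.414)
Q = 2364/1431 ≈ 1.652 → 5:3 (1.667)
R = 1789/1186 ≈ 1.508 → 3:2 (1.500)
S = 1413/1127 ≈ 1.254 → 5:4 (1.250)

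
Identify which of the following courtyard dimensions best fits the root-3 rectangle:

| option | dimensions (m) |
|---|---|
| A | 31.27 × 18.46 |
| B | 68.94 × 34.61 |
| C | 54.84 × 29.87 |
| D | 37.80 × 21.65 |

D

Ratios (long/short): A ≈ 1.694; B ≈ 1.992; C ≈ 1.836; D ≈ 1.746.
root-3 ≈ 1.732; option D is nearest (Δ 0.014).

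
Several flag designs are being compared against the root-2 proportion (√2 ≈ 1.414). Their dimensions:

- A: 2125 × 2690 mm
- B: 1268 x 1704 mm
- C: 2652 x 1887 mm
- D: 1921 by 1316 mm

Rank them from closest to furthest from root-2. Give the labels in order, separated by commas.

C, D, B, A

Ratios: A = 2690 / 2125 ≈ 1.266; B = 1704 / 1268 ≈ 1.344; C = 2652 / 1887 ≈ 1.405; D = 1921 / 1316 ≈ 1.460.
|Δ from 1.414|: A 0.148; B 0.070; C 0.009; D 0.046.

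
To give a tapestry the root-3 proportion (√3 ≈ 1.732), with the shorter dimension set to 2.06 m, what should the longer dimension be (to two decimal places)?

root-3 ≈ 1.73205.
Longer side = 2.06 × 1.73205 ≈ 3.5680 → 3.57 m.

3.57 m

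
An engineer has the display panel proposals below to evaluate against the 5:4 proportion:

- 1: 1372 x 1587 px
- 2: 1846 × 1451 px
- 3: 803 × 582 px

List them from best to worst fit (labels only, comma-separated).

2, 1, 3

1: 1587/1372 ≈ 1.157 → |1.157 − 1.250| = 0.093
2: 1846/1451 ≈ 1.272 → |1.272 − 1.250| = 0.022
3: 803/582 ≈ 1.380 → |1.380 − 1.250| = 0.130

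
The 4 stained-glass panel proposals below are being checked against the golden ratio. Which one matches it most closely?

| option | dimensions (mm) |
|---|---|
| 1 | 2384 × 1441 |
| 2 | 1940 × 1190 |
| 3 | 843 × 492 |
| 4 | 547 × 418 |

Ratios (long/short): 1 ≈ 1.654; 2 ≈ 1.630; 3 ≈ 1.713; 4 ≈ 1.309.
golden ratio ≈ 1.618; option 2 is nearest (Δ 0.012).

2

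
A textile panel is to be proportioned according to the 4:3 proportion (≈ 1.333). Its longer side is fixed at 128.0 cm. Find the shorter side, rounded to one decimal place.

96.0 cm

4:3 ≈ 1.33333.
Shorter side = 128.0 ÷ 1.33333 ≈ 96.000 → 96.0 cm.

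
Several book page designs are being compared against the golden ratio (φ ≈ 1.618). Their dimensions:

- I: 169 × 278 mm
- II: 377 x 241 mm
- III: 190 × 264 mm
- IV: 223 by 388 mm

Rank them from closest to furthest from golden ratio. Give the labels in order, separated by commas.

I, II, IV, III

Ratios: I = 278 / 169 ≈ 1.645; II = 377 / 241 ≈ 1.564; III = 264 / 190 ≈ 1.389; IV = 388 / 223 ≈ 1.740.
|Δ from 1.618|: I 0.027; II 0.054; III 0.229; IV 0.122.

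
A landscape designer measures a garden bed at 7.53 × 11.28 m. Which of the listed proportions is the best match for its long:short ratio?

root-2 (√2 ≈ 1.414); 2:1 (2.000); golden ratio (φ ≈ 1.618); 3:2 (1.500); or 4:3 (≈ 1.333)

3:2

11.28/7.53 ≈ 1.498. Nearest candidates are 3:2 (1.500, off by 0.002) and root-2 (1.414, off by 0.084).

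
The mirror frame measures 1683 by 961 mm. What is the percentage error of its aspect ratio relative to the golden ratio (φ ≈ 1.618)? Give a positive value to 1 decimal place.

8.2%

Ratio = 1683 / 961 ≈ 1.7513.
Ideal golden ratio ≈ 1.6180. |1.7513 − 1.6180| / 1.6180 ≈ 8.24% → 8.2%.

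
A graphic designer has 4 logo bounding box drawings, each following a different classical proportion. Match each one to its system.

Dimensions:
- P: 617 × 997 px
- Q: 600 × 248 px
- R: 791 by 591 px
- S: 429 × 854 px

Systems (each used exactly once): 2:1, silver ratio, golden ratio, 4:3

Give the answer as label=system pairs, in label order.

Ratios: P ≈ 1.616; Q ≈ 2.419; R ≈ 1.338; S ≈ 1.991.
Targets: 2:1 ≈ 2.000; silver ratio ≈ 2.414; golden ratio ≈ 1.618; 4:3 ≈ 1.333.

P=golden ratio, Q=silver ratio, R=4:3, S=2:1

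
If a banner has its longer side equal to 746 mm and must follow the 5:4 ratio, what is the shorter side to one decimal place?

596.8 mm

5:4 = 1.25000.
Shorter side = 746 ÷ 1.25000 ≈ 596.800 → 596.8 mm.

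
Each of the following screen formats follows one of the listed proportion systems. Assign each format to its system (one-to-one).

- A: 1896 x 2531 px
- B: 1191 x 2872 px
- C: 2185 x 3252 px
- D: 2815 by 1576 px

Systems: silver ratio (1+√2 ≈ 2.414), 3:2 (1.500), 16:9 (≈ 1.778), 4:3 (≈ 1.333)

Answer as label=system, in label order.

A=4:3, B=silver ratio, C=3:2, D=16:9

Ratios: A ≈ 1.335; B ≈ 2.411; C ≈ 1.488; D ≈ 1.786.
Targets: silver ratio ≈ 2.414; 3:2 ≈ 1.500; 16:9 ≈ 1.778; 4:3 ≈ 1.333.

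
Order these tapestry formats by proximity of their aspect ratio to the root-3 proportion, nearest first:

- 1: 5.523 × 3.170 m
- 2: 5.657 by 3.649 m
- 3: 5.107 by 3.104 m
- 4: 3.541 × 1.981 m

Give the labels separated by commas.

1: 5.523/3.170 ≈ 1.742 → |1.742 − 1.732| = 0.010
2: 5.657/3.649 ≈ 1.550 → |1.550 − 1.732| = 0.182
3: 5.107/3.104 ≈ 1.645 → |1.645 − 1.732| = 0.087
4: 3.541/1.981 ≈ 1.787 → |1.787 − 1.732| = 0.055

1, 4, 3, 2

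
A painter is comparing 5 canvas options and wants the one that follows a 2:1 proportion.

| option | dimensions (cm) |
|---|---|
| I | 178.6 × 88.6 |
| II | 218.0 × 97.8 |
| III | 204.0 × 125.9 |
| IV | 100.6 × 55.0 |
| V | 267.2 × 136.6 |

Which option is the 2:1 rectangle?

I

Target 2:1 ≈ 2.000.
I: 2.016 (Δ0.016)  II: 2.229 (Δ0.229)  III: 1.620 (Δ0.380)  IV: 1.829 (Δ0.171)  V: 1.956 (Δ0.044)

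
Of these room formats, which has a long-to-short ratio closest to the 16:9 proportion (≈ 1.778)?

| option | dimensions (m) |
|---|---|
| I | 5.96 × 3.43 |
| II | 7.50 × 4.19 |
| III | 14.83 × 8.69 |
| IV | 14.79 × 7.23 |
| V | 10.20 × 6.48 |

II

Target 16:9 ≈ 1.778.
I: 1.738 (Δ0.040)  II: 1.790 (Δ0.012)  III: 1.707 (Δ0.071)  IV: 2.046 (Δ0.268)  V: 1.574 (Δ0.204)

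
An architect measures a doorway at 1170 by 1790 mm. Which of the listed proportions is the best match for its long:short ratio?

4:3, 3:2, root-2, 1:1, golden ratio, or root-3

Ratio = 1790 / 1170 ≈ 1.530.
Distances: 4:3 1.333 (Δ 0.197); 3:2 1.500 (Δ 0.030); root-2 1.414 (Δ 0.116); 1:1 1.000 (Δ 0.530); golden ratio 1.618 (Δ 0.088); root-3 1.732 (Δ 0.202).

3:2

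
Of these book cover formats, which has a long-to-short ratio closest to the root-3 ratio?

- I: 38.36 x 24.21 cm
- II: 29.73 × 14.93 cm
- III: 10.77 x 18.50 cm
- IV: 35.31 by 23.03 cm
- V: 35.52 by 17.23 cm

III

Ratios (long/short): I ≈ 1.584; II ≈ 1.991; III ≈ 1.718; IV ≈ 1.533; V ≈ 2.062.
root-3 ≈ 1.732; option III is nearest (Δ 0.014).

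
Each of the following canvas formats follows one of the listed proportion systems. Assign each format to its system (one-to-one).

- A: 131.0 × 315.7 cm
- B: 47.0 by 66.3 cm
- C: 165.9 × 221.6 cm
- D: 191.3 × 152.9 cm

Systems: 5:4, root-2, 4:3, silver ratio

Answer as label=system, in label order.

A = 315.7/131.0 ≈ 2.410 → silver ratio (2.414)
B = 66.3/47.0 ≈ 1.411 → root-2 (1.414)
C = 221.6/165.9 ≈ 1.336 → 4:3 (1.333)
D = 191.3/152.9 ≈ 1.251 → 5:4 (1.250)

A=silver ratio, B=root-2, C=4:3, D=5:4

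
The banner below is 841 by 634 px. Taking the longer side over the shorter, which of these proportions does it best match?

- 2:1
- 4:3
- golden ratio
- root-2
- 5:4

841/634 ≈ 1.326. Nearest candidates are 4:3 (1.333, off by 0.007) and 5:4 (1.250, off by 0.076).

4:3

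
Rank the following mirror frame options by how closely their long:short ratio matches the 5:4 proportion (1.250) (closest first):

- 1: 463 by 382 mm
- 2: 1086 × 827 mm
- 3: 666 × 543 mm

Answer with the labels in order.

Ratios: 1 = 463 / 382 ≈ 1.212; 2 = 1086 / 827 ≈ 1.313; 3 = 666 / 543 ≈ 1.227.
|Δ from 1.250|: 1 0.038; 2 0.063; 3 0.023.

3, 1, 2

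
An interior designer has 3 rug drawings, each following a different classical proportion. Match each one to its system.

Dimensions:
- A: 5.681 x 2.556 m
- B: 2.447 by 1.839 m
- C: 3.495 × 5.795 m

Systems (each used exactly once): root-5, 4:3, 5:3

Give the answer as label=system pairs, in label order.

A=root-5, B=4:3, C=5:3

Ratios: A ≈ 2.223; B ≈ 1.331; C ≈ 1.658.
Targets: root-5 ≈ 2.236; 4:3 ≈ 1.333; 5:3 ≈ 1.667.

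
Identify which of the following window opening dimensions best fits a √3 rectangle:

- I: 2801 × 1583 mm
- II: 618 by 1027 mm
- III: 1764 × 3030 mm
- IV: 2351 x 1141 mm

Ratios (long/short): I ≈ 1.769; II ≈ 1.662; III ≈ 1.718; IV ≈ 2.060.
root-3 ≈ 1.732; option III is nearest (Δ 0.014).

III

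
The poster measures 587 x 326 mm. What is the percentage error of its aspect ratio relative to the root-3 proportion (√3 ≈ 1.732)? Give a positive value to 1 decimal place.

Ratio = 587 / 326 ≈ 1.8006.
Ideal root-3 ≈ 1.7321. |1.8006 − 1.7321| / 1.7321 ≈ 3.95% → 4.0%.

4.0%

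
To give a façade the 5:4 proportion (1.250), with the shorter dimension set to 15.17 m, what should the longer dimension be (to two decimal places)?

5:4 = 1.25000.
Longer side = 15.17 × 1.25000 ≈ 18.9625 → 18.96 m.

18.96 m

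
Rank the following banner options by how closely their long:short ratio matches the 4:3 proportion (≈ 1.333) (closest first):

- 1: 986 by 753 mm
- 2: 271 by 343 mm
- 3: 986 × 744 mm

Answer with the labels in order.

3, 1, 2

1: 986/753 ≈ 1.309 → |1.309 − 1.333| = 0.024
2: 343/271 ≈ 1.266 → |1.266 − 1.333| = 0.067
3: 986/744 ≈ 1.325 → |1.325 − 1.333| = 0.008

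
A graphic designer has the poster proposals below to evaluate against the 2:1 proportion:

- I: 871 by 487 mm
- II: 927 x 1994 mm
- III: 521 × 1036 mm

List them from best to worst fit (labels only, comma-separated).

Ratios: I = 871 / 487 ≈ 1.789; II = 1994 / 927 ≈ 2.151; III = 1036 / 521 ≈ 1.988.
|Δ from 2.000|: I 0.211; II 0.151; III 0.012.

III, II, I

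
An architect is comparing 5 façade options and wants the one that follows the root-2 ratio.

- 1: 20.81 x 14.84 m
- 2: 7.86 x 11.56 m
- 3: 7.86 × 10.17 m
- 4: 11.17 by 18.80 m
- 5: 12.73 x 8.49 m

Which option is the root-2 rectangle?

1

Target root-2 ≈ 1.414.
1: 1.402 (Δ0.012)  2: 1.471 (Δ0.057)  3: 1.294 (Δ0.120)  4: 1.683 (Δ0.269)  5: 1.499 (Δ0.085)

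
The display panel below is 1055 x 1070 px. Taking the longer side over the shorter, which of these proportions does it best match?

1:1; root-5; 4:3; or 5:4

1:1

1070/1055 ≈ 1.014. Nearest candidates are 1:1 (1.000, off by 0.014) and 5:4 (1.250, off by 0.236).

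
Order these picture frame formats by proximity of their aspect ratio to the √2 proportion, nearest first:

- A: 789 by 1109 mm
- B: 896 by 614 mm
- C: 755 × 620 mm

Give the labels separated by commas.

A, B, C

Ratios: A = 1109 / 789 ≈ 1.406; B = 896 / 614 ≈ 1.459; C = 755 / 620 ≈ 1.218.
|Δ from 1.414|: A 0.008; B 0.045; C 0.196.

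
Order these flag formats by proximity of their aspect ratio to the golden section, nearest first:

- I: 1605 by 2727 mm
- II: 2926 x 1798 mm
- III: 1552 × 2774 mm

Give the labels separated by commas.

Ratios: I = 2727 / 1605 ≈ 1.699; II = 2926 / 1798 ≈ 1.627; III = 2774 / 1552 ≈ 1.787.
|Δ from 1.618|: I 0.081; II 0.009; III 0.169.

II, I, III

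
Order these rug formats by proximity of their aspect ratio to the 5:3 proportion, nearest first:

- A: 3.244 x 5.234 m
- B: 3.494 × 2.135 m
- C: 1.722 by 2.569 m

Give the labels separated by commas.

A: 5.234/3.244 ≈ 1.613 → |1.613 − 1.667| = 0.054
B: 3.494/2.135 ≈ 1.637 → |1.637 − 1.667| = 0.030
C: 2.569/1.722 ≈ 1.492 → |1.492 − 1.667| = 0.175

B, A, C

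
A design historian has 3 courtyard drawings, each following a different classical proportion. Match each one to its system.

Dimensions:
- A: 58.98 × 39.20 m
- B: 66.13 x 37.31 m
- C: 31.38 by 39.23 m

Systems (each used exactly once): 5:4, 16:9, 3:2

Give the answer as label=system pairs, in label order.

A=3:2, B=16:9, C=5:4

A = 58.98/39.20 ≈ 1.505 → 3:2 (1.500)
B = 66.13/37.31 ≈ 1.772 → 16:9 (1.778)
C = 39.23/31.38 ≈ 1.250 → 5:4 (1.250)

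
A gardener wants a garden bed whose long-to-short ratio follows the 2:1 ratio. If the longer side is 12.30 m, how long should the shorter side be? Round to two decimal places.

2:1 = 2.00000.
Shorter side = 12.30 ÷ 2.00000 ≈ 6.1500 → 6.15 m.

6.15 m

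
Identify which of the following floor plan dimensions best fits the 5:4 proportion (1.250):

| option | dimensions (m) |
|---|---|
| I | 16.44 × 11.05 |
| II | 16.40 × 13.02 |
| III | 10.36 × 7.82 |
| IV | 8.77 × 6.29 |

Ratios (long/short): I ≈ 1.488; II ≈ 1.260; III ≈ 1.325; IV ≈ 1.394.
5:4 ≈ 1.250; option II is nearest (Δ 0.010).

II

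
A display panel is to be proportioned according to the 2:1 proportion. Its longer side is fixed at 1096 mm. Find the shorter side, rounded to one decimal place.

548.0 mm

2:1 = 2.00000.
Shorter side = 1096 ÷ 2.00000 ≈ 548.000 → 548.0 mm.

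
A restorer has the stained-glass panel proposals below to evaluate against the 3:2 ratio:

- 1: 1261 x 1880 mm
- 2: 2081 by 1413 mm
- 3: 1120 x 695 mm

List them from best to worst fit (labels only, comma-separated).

1, 2, 3

1: 1880/1261 ≈ 1.491 → |1.491 − 1.500| = 0.009
2: 2081/1413 ≈ 1.473 → |1.473 − 1.500| = 0.027
3: 1120/695 ≈ 1.612 → |1.612 − 1.500| = 0.112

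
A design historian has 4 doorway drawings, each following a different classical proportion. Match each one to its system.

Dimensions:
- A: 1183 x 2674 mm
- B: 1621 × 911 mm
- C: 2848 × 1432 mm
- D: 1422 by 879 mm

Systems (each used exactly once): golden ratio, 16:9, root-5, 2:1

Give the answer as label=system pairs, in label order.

A = 2674/1183 ≈ 2.260 → root-5 (2.236)
B = 1621/911 ≈ 1.779 → 16:9 (1.778)
C = 2848/1432 ≈ 1.989 → 2:1 (2.000)
D = 1422/879 ≈ 1.618 → golden ratio (1.618)

A=root-5, B=16:9, C=2:1, D=golden ratio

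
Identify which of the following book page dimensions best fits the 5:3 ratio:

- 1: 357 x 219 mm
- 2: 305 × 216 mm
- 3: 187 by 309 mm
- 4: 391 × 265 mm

3

Ratios (long/short): 1 ≈ 1.630; 2 ≈ 1.412; 3 ≈ 1.652; 4 ≈ 1.475.
5:3 ≈ 1.667; option 3 is nearest (Δ 0.015).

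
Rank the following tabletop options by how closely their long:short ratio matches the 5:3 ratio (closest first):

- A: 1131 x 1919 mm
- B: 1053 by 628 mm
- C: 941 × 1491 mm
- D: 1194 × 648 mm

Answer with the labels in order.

A: 1919/1131 ≈ 1.697 → |1.697 − 1.667| = 0.030
B: 1053/628 ≈ 1.677 → |1.677 − 1.667| = 0.010
C: 1491/941 ≈ 1.584 → |1.584 − 1.667| = 0.083
D: 1194/648 ≈ 1.843 → |1.843 − 1.667| = 0.176

B, A, C, D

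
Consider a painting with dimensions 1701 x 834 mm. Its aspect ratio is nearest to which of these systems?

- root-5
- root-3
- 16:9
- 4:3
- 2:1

1701/834 ≈ 2.040. Nearest candidates are 2:1 (2.000, off by 0.040) and root-5 (2.236, off by 0.196).

2:1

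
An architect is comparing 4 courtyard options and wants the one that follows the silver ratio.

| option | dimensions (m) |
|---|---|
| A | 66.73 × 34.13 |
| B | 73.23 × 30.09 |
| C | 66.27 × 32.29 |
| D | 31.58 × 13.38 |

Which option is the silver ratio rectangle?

B

Ratios (long/short): A ≈ 1.955; B ≈ 2.434; C ≈ 2.052; D ≈ 2.360.
silver ratio ≈ 2.414; option B is nearest (Δ 0.020).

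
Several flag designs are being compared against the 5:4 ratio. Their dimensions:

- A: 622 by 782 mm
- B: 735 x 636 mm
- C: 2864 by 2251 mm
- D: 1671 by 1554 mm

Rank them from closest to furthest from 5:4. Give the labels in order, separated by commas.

A, C, B, D

Ratios: A = 782 / 622 ≈ 1.257; B = 735 / 636 ≈ 1.156; C = 2864 / 2251 ≈ 1.272; D = 1671 / 1554 ≈ 1.075.
|Δ from 1.250|: A 0.007; B 0.094; C 0.022; D 0.175.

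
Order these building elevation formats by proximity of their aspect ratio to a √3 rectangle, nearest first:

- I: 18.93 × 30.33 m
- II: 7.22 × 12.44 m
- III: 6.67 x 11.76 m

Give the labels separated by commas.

II, III, I

Ratios: I = 30.33 / 18.93 ≈ 1.602; II = 12.44 / 7.22 ≈ 1.723; III = 11.76 / 6.67 ≈ 1.763.
|Δ from 1.732|: I 0.130; II 0.009; III 0.031.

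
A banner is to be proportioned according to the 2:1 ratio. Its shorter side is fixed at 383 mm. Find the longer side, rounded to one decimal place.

766.0 mm

2:1 = 2.00000.
Longer side = 383 × 2.00000 ≈ 766.000 → 766.0 mm.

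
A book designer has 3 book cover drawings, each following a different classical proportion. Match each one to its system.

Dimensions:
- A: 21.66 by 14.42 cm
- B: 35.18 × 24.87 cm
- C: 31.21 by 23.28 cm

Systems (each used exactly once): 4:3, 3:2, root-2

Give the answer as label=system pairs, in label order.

A=3:2, B=root-2, C=4:3

A = 21.66/14.42 ≈ 1.502 → 3:2 (1.500)
B = 35.18/24.87 ≈ 1.415 → root-2 (1.414)
C = 31.21/23.28 ≈ 1.341 → 4:3 (1.333)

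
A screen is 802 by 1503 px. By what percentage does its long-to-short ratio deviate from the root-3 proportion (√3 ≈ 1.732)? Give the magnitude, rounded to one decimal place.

Ratio = 1503 / 802 ≈ 1.8741.
Ideal root-3 ≈ 1.7321. |1.8741 − 1.7321| / 1.7321 ≈ 8.20% → 8.2%.

8.2%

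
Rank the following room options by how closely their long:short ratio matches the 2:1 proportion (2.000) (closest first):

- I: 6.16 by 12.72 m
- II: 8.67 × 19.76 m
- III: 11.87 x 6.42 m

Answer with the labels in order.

I: 12.72/6.16 ≈ 2.065 → |2.065 − 2.000| = 0.065
II: 19.76/8.67 ≈ 2.279 → |2.279 − 2.000| = 0.279
III: 11.87/6.42 ≈ 1.849 → |1.849 − 2.000| = 0.151

I, III, II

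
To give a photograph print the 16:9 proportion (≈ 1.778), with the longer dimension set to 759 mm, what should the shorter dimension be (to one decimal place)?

16:9 ≈ 1.77778.
Shorter side = 759 ÷ 1.77778 ≈ 426.937 → 426.9 mm.

426.9 mm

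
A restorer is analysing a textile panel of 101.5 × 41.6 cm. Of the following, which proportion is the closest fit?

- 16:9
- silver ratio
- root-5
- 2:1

silver ratio

Ratio = 101.5 / 41.6 ≈ 2.440.
Distances: 16:9 1.778 (Δ 0.662); silver ratio 2.414 (Δ 0.026); root-5 2.236 (Δ 0.204); 2:1 2.000 (Δ 0.440).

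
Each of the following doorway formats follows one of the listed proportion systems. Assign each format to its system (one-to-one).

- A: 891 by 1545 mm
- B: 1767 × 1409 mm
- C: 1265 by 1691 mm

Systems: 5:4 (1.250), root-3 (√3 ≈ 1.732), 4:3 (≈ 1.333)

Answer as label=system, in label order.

A=root-3, B=5:4, C=4:3

A = 1545/891 ≈ 1.734 → root-3 (1.732)
B = 1767/1409 ≈ 1.254 → 5:4 (1.250)
C = 1691/1265 ≈ 1.337 → 4:3 (1.333)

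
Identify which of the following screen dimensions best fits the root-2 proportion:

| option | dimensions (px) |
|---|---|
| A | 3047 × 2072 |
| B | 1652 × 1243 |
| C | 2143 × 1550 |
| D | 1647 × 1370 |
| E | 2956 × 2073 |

Ratios (long/short): A ≈ 1.471; B ≈ 1.329; C ≈ 1.383; D ≈ 1.202; E ≈ 1.426.
root-2 ≈ 1.414; option E is nearest (Δ 0.012).

E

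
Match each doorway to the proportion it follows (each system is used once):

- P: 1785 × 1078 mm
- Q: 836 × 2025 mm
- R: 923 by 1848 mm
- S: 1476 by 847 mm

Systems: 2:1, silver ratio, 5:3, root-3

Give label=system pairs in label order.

P = 1785/1078 ≈ 1.656 → 5:3 (1.667)
Q = 2025/836 ≈ 2.422 → silver ratio (2.414)
R = 1848/923 ≈ 2.002 → 2:1 (2.000)
S = 1476/847 ≈ 1.743 → root-3 (1.732)

P=5:3, Q=silver ratio, R=2:1, S=root-3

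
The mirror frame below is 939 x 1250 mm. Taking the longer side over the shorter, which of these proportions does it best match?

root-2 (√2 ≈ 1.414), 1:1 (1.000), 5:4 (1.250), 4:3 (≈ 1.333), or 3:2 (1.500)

4:3

Ratio = 1250 / 939 ≈ 1.331.
Distances: root-2 1.414 (Δ 0.083); 1:1 1.000 (Δ 0.331); 5:4 1.250 (Δ 0.081); 4:3 1.333 (Δ 0.002); 3:2 1.500 (Δ 0.169).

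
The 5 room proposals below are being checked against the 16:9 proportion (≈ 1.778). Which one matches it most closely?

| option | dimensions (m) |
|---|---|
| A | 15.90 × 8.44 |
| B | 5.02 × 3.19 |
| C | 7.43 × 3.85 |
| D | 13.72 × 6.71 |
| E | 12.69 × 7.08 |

E

Ratios (long/short): A ≈ 1.884; B ≈ 1.574; C ≈ 1.930; D ≈ 2.045; E ≈ 1.792.
16:9 ≈ 1.778; option E is nearest (Δ 0.014).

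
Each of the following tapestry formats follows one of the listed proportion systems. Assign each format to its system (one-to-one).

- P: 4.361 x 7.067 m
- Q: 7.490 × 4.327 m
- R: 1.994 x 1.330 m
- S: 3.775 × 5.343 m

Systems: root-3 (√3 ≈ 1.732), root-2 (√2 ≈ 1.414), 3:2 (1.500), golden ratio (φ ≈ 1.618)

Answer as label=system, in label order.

P=golden ratio, Q=root-3, R=3:2, S=root-2

Ratios: P ≈ 1.620; Q ≈ 1.731; R ≈ 1.499; S ≈ 1.415.
Targets: root-3 ≈ 1.732; root-2 ≈ 1.414; 3:2 ≈ 1.500; golden ratio ≈ 1.618.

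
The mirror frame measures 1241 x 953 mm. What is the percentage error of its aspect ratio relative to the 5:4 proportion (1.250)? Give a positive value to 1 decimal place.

4.2%

Ratio = 1241 / 953 ≈ 1.3022.
Ideal 5:4 = 1.2500. |1.3022 − 1.2500| / 1.2500 ≈ 4.18% → 4.2%.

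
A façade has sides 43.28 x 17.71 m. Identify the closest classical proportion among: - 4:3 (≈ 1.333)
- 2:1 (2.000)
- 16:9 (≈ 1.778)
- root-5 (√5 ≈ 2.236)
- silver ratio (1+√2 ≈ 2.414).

silver ratio

43.28/17.71 ≈ 2.444. Nearest candidates are silver ratio (2.414, off by 0.030) and root-5 (2.236, off by 0.208).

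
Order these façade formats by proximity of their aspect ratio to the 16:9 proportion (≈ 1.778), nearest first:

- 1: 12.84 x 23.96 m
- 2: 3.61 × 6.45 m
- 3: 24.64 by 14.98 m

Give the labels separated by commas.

1: 23.96/12.84 ≈ 1.866 → |1.866 − 1.778| = 0.088
2: 6.45/3.61 ≈ 1.787 → |1.787 − 1.778| = 0.009
3: 24.64/14.98 ≈ 1.645 → |1.645 − 1.778| = 0.133

2, 1, 3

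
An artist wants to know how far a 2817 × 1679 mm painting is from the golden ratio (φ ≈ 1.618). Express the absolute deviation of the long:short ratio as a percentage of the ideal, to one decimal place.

Ratio = 2817 / 1679 ≈ 1.6778.
Ideal golden ratio ≈ 1.6180. |1.6778 − 1.6180| / 1.6180 ≈ 3.70% → 3.7%.

3.7%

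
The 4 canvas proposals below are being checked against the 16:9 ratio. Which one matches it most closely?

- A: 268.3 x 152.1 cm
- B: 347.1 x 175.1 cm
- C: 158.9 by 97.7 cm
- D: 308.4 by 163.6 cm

A

Ratios (long/short): A ≈ 1.764; B ≈ 1.982; C ≈ 1.626; D ≈ 1.885.
16:9 ≈ 1.778; option A is nearest (Δ 0.014).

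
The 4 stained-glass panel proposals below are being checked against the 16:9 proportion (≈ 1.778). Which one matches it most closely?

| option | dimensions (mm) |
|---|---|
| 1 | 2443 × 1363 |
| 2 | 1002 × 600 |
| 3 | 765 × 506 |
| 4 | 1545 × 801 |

Ratios (long/short): 1 ≈ 1.792; 2 ≈ 1.670; 3 ≈ 1.512; 4 ≈ 1.929.
16:9 ≈ 1.778; option 1 is nearest (Δ 0.014).

1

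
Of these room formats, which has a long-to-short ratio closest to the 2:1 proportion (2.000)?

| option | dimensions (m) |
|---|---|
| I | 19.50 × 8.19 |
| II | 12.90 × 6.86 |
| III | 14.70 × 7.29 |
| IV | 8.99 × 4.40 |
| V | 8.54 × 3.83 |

III

Target 2:1 ≈ 2.000.
I: 2.381 (Δ0.381)  II: 1.880 (Δ0.120)  III: 2.016 (Δ0.016)  IV: 2.043 (Δ0.043)  V: 2.230 (Δ0.230)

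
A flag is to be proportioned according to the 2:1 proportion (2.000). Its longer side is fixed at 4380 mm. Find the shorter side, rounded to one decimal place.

2:1 = 2.00000.
Shorter side = 4380 ÷ 2.00000 ≈ 2190.000 → 2190.0 mm.

2190.0 mm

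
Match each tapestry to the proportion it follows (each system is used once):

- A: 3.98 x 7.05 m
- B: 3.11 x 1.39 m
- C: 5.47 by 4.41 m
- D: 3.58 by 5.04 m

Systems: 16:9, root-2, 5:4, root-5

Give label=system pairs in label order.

Ratios: A ≈ 1.771; B ≈ 2.237; C ≈ 1.240; D ≈ 1.408.
Targets: 16:9 ≈ 1.778; root-2 ≈ 1.414; 5:4 ≈ 1.250; root-5 ≈ 2.236.

A=16:9, B=root-5, C=5:4, D=root-2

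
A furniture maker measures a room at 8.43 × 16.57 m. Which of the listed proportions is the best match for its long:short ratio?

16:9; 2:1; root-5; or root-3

16.57/8.43 ≈ 1.966. Nearest candidates are 2:1 (2.000, off by 0.034) and 16:9 (1.778, off by 0.188).

2:1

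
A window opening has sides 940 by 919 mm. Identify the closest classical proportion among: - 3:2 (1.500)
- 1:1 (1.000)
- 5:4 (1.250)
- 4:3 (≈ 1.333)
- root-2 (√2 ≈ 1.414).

1:1

940/919 ≈ 1.023. Nearest candidates are 1:1 (1.000, off by 0.023) and 5:4 (1.250, off by 0.227).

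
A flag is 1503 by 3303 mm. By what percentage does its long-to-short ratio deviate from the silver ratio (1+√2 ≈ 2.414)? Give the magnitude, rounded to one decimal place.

9.0%

Ratio = 3303 / 1503 ≈ 2.1976.
Ideal silver ratio ≈ 2.4142. |2.1976 − 2.4142| / 2.4142 ≈ 8.97% → 9.0%.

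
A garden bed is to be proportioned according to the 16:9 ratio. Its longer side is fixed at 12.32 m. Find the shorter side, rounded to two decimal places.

6.93 m

16:9 ≈ 1.77778.
Shorter side = 12.32 ÷ 1.77778 ≈ 6.9300 → 6.93 m.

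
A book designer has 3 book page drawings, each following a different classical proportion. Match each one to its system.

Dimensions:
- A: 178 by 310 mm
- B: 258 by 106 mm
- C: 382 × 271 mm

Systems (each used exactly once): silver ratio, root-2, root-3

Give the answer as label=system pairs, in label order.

A=root-3, B=silver ratio, C=root-2

A = 310/178 ≈ 1.742 → root-3 (1.732)
B = 258/106 ≈ 2.434 → silver ratio (2.414)
C = 382/271 ≈ 1.410 → root-2 (1.414)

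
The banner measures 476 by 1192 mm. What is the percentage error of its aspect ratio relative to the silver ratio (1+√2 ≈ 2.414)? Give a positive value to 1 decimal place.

3.7%

Ratio = 1192 / 476 ≈ 2.5042.
Ideal silver ratio ≈ 2.4142. |2.5042 − 2.4142| / 2.4142 ≈ 3.73% → 3.7%.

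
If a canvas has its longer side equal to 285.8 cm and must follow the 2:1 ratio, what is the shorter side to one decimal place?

2:1 = 2.00000.
Shorter side = 285.8 ÷ 2.00000 ≈ 142.900 → 142.9 cm.

142.9 cm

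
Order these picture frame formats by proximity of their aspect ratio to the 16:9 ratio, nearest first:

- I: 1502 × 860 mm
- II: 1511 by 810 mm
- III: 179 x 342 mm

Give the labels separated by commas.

I, II, III

I: 1502/860 ≈ 1.747 → |1.747 − 1.778| = 0.031
II: 1511/810 ≈ 1.865 → |1.865 − 1.778| = 0.087
III: 342/179 ≈ 1.911 → |1.911 − 1.778| = 0.133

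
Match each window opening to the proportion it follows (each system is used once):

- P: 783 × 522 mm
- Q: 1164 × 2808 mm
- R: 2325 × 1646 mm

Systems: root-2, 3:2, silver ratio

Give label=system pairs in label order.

P=3:2, Q=silver ratio, R=root-2

Ratios: P ≈ 1.500; Q ≈ 2.412; R ≈ 1.413.
Targets: root-2 ≈ 1.414; 3:2 ≈ 1.500; silver ratio ≈ 2.414.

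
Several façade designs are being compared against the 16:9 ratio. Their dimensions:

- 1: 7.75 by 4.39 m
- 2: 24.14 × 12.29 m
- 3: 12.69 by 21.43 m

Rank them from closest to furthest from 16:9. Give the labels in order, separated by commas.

Ratios: 1 = 7.75 / 4.39 ≈ 1.765; 2 = 24.14 / 12.29 ≈ 1.964; 3 = 21.43 / 12.69 ≈ 1.689.
|Δ from 1.778|: 1 0.013; 2 0.186; 3 0.089.

1, 3, 2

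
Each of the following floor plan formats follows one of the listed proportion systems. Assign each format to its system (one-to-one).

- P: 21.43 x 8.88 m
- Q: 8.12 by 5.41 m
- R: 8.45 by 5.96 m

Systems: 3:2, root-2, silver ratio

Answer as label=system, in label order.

P=silver ratio, Q=3:2, R=root-2

Ratios: P ≈ 2.413; Q ≈ 1.501; R ≈ 1.418.
Targets: 3:2 ≈ 1.500; root-2 ≈ 1.414; silver ratio ≈ 2.414.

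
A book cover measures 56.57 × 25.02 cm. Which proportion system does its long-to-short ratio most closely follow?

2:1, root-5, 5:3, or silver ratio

56.57/25.02 ≈ 2.261. Nearest candidates are root-5 (2.236, off by 0.025) and silver ratio (2.414, off by 0.153).

root-5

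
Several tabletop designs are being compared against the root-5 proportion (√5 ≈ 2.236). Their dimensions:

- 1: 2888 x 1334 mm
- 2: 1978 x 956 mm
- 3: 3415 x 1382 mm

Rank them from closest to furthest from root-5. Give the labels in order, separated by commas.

1, 2, 3

Ratios: 1 = 2888 / 1334 ≈ 2.165; 2 = 1978 / 956 ≈ 2.069; 3 = 3415 / 1382 ≈ 2.471.
|Δ from 2.236|: 1 0.071; 2 0.167; 3 0.235.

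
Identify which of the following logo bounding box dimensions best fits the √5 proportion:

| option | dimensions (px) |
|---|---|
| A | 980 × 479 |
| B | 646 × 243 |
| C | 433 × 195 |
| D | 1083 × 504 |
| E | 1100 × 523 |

Ratios (long/short): A ≈ 2.046; B ≈ 2.658; C ≈ 2.221; D ≈ 2.149; E ≈ 2.103.
root-5 ≈ 2.236; option C is nearest (Δ 0.015).

C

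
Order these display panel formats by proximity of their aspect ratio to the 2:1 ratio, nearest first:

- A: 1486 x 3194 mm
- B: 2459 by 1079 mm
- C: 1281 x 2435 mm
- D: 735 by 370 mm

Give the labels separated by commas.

A: 3194/1486 ≈ 2.149 → |2.149 − 2.000| = 0.149
B: 2459/1079 ≈ 2.279 → |2.279 − 2.000| = 0.279
C: 2435/1281 ≈ 1.901 → |1.901 − 2.000| = 0.099
D: 735/370 ≈ 1.986 → |1.986 − 2.000| = 0.014

D, C, A, B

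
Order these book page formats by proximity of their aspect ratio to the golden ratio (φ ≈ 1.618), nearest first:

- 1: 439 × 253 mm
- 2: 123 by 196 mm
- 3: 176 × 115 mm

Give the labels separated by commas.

1: 439/253 ≈ 1.735 → |1.735 − 1.618| = 0.117
2: 196/123 ≈ 1.593 → |1.593 − 1.618| = 0.025
3: 176/115 ≈ 1.530 → |1.530 − 1.618| = 0.088

2, 3, 1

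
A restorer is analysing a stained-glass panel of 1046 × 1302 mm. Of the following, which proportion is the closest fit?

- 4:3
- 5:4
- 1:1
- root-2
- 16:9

Ratio = 1302 / 1046 ≈ 1.245.
Distances: 4:3 1.333 (Δ 0.088); 5:4 1.250 (Δ 0.005); 1:1 1.000 (Δ 0.245); root-2 1.414 (Δ 0.169); 16:9 1.778 (Δ 0.533).

5:4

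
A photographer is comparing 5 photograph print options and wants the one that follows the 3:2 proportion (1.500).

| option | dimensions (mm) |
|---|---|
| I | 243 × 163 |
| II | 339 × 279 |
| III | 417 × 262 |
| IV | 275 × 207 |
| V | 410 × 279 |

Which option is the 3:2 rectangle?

Target 3:2 ≈ 1.500.
I: 1.491 (Δ0.009)  II: 1.215 (Δ0.285)  III: 1.592 (Δ0.092)  IV: 1.329 (Δ0.171)  V: 1.470 (Δ0.030)

I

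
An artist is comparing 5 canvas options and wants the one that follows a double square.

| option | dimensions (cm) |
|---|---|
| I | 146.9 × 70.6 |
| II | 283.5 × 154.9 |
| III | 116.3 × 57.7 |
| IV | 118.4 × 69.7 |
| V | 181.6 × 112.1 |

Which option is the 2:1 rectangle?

III

Ratios (long/short): I ≈ 2.081; II ≈ 1.830; III ≈ 2.016; IV ≈ 1.699; V ≈ 1.620.
2:1 ≈ 2.000; option III is nearest (Δ 0.016).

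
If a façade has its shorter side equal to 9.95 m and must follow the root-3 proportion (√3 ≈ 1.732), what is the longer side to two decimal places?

root-3 ≈ 1.73205.
Longer side = 9.95 × 1.73205 ≈ 17.2339 → 17.23 m.

17.23 m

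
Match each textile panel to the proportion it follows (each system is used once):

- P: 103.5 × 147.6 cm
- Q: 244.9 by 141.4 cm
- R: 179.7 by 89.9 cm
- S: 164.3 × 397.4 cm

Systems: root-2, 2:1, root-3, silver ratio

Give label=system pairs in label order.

Ratios: P ≈ 1.426; Q ≈ 1.732; R ≈ 1.999; S ≈ 2.419.
Targets: root-2 ≈ 1.414; 2:1 ≈ 2.000; root-3 ≈ 1.732; silver ratio ≈ 2.414.

P=root-2, Q=root-3, R=2:1, S=silver ratio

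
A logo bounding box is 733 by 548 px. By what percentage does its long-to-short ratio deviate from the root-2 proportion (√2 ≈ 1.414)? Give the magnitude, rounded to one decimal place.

5.4%

Ratio = 733 / 548 ≈ 1.3376.
Ideal root-2 ≈ 1.4142. |1.3376 − 1.4142| / 1.4142 ≈ 5.42% → 5.4%.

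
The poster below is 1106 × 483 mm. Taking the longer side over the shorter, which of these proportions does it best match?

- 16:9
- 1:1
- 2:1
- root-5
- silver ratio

root-5

1106/483 ≈ 2.290. Nearest candidates are root-5 (2.236, off by 0.054) and silver ratio (2.414, off by 0.124).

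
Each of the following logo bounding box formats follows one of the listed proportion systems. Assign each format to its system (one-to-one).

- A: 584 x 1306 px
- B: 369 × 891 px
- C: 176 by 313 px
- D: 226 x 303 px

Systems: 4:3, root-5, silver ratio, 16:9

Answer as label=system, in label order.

A = 1306/584 ≈ 2.236 → root-5 (2.236)
B = 891/369 ≈ 2.415 → silver ratio (2.414)
C = 313/176 ≈ 1.778 → 16:9 (1.778)
D = 303/226 ≈ 1.341 → 4:3 (1.333)

A=root-5, B=silver ratio, C=16:9, D=4:3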